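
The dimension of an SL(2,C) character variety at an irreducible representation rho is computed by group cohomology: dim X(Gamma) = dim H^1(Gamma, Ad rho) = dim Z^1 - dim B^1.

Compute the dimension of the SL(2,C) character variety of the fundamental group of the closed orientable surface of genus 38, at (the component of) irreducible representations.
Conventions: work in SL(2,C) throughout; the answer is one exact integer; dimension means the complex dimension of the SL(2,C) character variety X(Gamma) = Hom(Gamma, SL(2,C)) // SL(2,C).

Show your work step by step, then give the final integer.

Gamma = pi_1(Sigma_38) = < a_1, b_1, ..., a_38, b_38 | prod [a_i, b_i] > has 2g = 76 generators and 1 relator.
Before the relator condition, cocycle space has dim 3*76 = 228.
H^2 = coker(d_2) is dual to H^0 = 0 at irreducible rho (Poincare duality), so d_2 is onto: dim Z^1 = 225.
As always at irreducible rho, dim B^1 = 3.
dim X = dim H^1 = 225 - 3 = 222.

222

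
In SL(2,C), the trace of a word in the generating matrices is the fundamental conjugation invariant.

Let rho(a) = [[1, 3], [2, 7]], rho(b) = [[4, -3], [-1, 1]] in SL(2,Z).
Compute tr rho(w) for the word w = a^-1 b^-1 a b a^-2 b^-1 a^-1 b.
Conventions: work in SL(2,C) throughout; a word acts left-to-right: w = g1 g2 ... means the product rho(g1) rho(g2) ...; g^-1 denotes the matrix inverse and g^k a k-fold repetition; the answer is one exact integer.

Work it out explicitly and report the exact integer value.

4160

rho(a^-1) = [[7, -3], [-2, 1]]
... * rho(b^-1) = [[1, 3], [1, 4]]  ->  [[4, 9], [-1, -2]]
... * rho(a) = [[1, 3], [2, 7]]  ->  [[22, 75], [-5, -17]]
... * rho(b) = [[4, -3], [-1, 1]]  ->  [[13, 9], [-3, -2]]
... * rho(a^-1) = [[7, -3], [-2, 1]]  ->  [[73, -30], [-17, 7]]
... * rho(a^-1) = [[7, -3], [-2, 1]]  ->  [[571, -249], [-133, 58]]
... * rho(b^-1) = [[1, 3], [1, 4]]  ->  [[322, 717], [-75, -167]]
... * rho(a^-1) = [[7, -3], [-2, 1]]  ->  [[820, -249], [-191, 58]]
... * rho(b) = [[4, -3], [-1, 1]]  ->  [[3529, -2709], [-822, 631]]
tr = 3529 + 631 = 4160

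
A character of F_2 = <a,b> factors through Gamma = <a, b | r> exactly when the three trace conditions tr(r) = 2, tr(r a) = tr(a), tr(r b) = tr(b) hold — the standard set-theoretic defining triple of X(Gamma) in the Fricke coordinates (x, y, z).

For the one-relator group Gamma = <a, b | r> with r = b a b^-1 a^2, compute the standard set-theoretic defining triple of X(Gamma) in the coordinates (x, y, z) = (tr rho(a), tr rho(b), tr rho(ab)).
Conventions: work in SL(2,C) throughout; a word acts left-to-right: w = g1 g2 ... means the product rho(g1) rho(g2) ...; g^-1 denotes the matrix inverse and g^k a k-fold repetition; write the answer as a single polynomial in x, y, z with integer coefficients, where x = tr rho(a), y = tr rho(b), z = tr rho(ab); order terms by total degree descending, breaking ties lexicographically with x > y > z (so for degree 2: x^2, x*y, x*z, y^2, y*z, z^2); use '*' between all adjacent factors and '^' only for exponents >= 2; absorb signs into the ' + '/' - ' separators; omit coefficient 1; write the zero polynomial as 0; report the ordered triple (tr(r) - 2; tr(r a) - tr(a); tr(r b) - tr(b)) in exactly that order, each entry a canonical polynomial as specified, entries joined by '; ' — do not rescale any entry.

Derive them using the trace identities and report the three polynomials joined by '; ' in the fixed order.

trace(b a^2) = trace(a)*trace(b a) - trace(b)  (reduce the a square) = x*z - y
trace(a^2 b a) = trace(a)*trace(b a^2) - trace(b a)  (reduce the a square) = x^2*z - x*y - z
trace(b a b a) = trace(b a)*trace(b a) - trace(1)  (split on b) = z^2 - 2
reduce: trace(b a b) = trace(b)*trace(a b) - trace(a)  (reduce the b square) = y*z - x
trace(a^2 b a b) = trace(a)*trace(b a b a) - trace(b a b)  (reduce the a square) = x*z^2 - y*z - x
trace(b a b^-1 a^2) = trace(a^2 b a)*trace(b) - trace(a^2 b a b)  (eliminate b^-1) = x^2*y*z - x*y^2 - x*z^2 + x
trace(a^3 b a) = trace(a)*trace(a b a^2) - trace(a b a)  (reduce the a square) = x^3*z - x^2*y - 2*x*z + y
trace(a^3 b a b) = trace(a)*trace(a b a b a) - trace(a b a b)  (reduce the a square) = x^2*z^2 - x*y*z - x^2 - z^2 + 2
reduce: trace(b a b^-1 a^3) = trace(a^3 b a)*trace(b) - trace(a^3 b a b)  (eliminate b^-1) = x^3*y*z - x^2*y^2 - x^2*z^2 - x*y*z + x^2 + y^2 + z^2 - 2
reduce: trace(a^2) = trace(a)*trace(a) - trace(1)   [square of a] = x^2 - 2
so trace(a b^2 a) = trace(b)*trace(a^2 b) - trace(a^2)   [square of b] = x*y*z - x^2 - y^2 + 2
trace(a^2 b^2 a) = trace(a)*trace(a b^2 a) - trace(a b^2)   [square of a] = x^2*y*z - x^3 - x*y^2 - y*z + 3*x
trace(a^2 b^2 a b) = trace(b)*trace(a b a^2 b) - trace(a b a^2)   [square of b] = x*y*z^2 - x^2*z - y^2*z + z
trace(b a b^-1 a^2 b) = trace(a^2 b^2 a)*trace(b) - trace(a^2 b^2 a b)   [inverse elimination on b] = x^2*y^2*z - x^3*y - x*y^3 - x*y*z^2 + x^2*z + 3*x*y - z
assemble the triple (trace(r) - 2; trace(r a) - x; trace(r b) - y)

x^2*y*z - x*y^2 - x*z^2 + x - 2; x^3*y*z - x^2*y^2 - x^2*z^2 - x*y*z + x^2 + y^2 + z^2 - x - 2; x^2*y^2*z - x^3*y - x*y^3 - x*y*z^2 + x^2*z + 3*x*y - y - z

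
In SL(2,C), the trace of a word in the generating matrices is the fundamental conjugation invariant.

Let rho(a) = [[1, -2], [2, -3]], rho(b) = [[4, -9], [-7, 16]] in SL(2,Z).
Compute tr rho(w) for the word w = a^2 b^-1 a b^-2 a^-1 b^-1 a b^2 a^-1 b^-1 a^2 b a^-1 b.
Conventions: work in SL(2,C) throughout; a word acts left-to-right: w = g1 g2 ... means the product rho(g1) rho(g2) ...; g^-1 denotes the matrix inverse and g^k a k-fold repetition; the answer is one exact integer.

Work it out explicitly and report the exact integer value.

3047904108992

rho(a) = [[1, -2], [2, -3]]
... * rho(a) = [[1, -2], [2, -3]]  ->  [[-3, 4], [-4, 5]]
... * rho(b^-1) = [[16, 9], [7, 4]]  ->  [[-20, -11], [-29, -16]]
... * rho(a) = [[1, -2], [2, -3]]  ->  [[-42, 73], [-61, 106]]
... * rho(b^-1) = [[16, 9], [7, 4]]  ->  [[-161, -86], [-234, -125]]
... * rho(b^-1) = [[16, 9], [7, 4]]  ->  [[-3178, -1793], [-4619, -2606]]
... * rho(a^-1) = [[-3, 2], [-2, 1]]  ->  [[13120, -8149], [19069, -11844]]
... * rho(b^-1) = [[16, 9], [7, 4]]  ->  [[152877, 85484], [222196, 124245]]
... * rho(a) = [[1, -2], [2, -3]]  ->  [[323845, -562206], [470686, -817127]]
... * rho(b) = [[4, -9], [-7, 16]]  ->  [[5230822, -11909901], [7602633, -17310206]]
... * rho(b) = [[4, -9], [-7, 16]]  ->  [[104292595, -237635814], [151581974, -345386993]]
... * rho(a^-1) = [[-3, 2], [-2, 1]]  ->  [[162393843, -29050624], [236028064, -42223045]]
... * rho(b^-1) = [[16, 9], [7, 4]]  ->  [[2394947120, 1345342091], [3480887709, 1955360396]]
... * rho(a) = [[1, -2], [2, -3]]  ->  [[5085631302, -8825920513], [7391608501, -12827856606]]
... * rho(a) = [[1, -2], [2, -3]]  ->  [[-12566209724, 16306498935], [-18264104711, 23700352816]]
... * rho(b) = [[4, -9], [-7, 16]]  ->  [[-164410331441, 373999870476], [-238958888556, 543582587455]]
... * rho(a^-1) = [[-3, 2], [-2, 1]]  ->  [[-254768746629, 45179207594], [-370288509242, 65664810343]]
... * rho(b) = [[4, -9], [-7, 16]]  ->  [[-1335329439674, 3015786041165], [-1940807709369, 4383233548666]]
tr = -1335329439674 + 4383233548666 = 3047904108992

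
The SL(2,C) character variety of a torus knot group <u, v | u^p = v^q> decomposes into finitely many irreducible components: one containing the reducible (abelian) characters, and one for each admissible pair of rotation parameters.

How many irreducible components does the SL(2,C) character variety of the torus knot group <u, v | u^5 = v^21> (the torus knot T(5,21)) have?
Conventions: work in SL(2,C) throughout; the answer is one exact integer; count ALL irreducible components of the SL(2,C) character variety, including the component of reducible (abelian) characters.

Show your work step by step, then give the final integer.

For T(5,21): irreducibility forces the central element u^5 = v^21 to one of +I, -I.
On an irreducible component, tr(u) is locked at 2*cos(pi*alpha/5) for some alpha in 1..4, and tr(v) at 2*cos(pi*beta/21) for some beta in 1..20.
Consistency of u^5 = (-1)^alpha I with v^21 = (-1)^beta I forces alpha = beta (mod 2).
count pairs: odd alpha (2 choices) x odd beta (10), plus even alpha (2) x even beta (10): 2*10 + 2*10 = 40.
Total: 40 irreducible-character components + 1 reducible (abelian) component = 41.

41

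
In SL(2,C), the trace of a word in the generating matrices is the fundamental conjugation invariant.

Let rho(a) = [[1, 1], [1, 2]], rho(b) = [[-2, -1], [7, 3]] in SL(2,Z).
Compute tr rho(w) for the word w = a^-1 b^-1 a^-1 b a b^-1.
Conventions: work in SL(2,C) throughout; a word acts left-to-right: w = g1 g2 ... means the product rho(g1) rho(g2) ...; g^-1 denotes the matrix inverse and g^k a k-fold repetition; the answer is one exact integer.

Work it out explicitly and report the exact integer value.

770

rho(a^-1) = [[2, -1], [-1, 1]]
... * rho(b^-1) = [[3, 1], [-7, -2]]  ->  [[13, 4], [-10, -3]]
... * rho(a^-1) = [[2, -1], [-1, 1]]  ->  [[22, -9], [-17, 7]]
... * rho(b) = [[-2, -1], [7, 3]]  ->  [[-107, -49], [83, 38]]
... * rho(a) = [[1, 1], [1, 2]]  ->  [[-156, -205], [121, 159]]
... * rho(b^-1) = [[3, 1], [-7, -2]]  ->  [[967, 254], [-750, -197]]
tr = 967 + -197 = 770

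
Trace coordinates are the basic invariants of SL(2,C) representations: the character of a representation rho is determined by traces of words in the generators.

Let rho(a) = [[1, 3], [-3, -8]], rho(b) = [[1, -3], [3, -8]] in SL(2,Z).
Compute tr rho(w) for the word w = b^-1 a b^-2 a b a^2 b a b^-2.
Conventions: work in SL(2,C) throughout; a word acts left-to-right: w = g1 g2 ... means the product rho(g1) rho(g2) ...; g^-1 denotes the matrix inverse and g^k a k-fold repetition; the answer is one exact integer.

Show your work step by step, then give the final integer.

19931564855

rho(b^-1) = [[-8, 3], [-3, 1]]
... * rho(a) = [[1, 3], [-3, -8]]  ->  [[-17, -48], [-6, -17]]
... * rho(b^-1) = [[-8, 3], [-3, 1]]  ->  [[280, -99], [99, -35]]
... * rho(b^-1) = [[-8, 3], [-3, 1]]  ->  [[-1943, 741], [-687, 262]]
... * rho(a) = [[1, 3], [-3, -8]]  ->  [[-4166, -11757], [-1473, -4157]]
... * rho(b) = [[1, -3], [3, -8]]  ->  [[-39437, 106554], [-13944, 37675]]
... * rho(a) = [[1, 3], [-3, -8]]  ->  [[-359099, -970743], [-126969, -343232]]
... * rho(a) = [[1, 3], [-3, -8]]  ->  [[2553130, 6688647], [902727, 2364949]]
... * rho(b) = [[1, -3], [3, -8]]  ->  [[22619071, -61168566], [7997574, -21627773]]
... * rho(a) = [[1, 3], [-3, -8]]  ->  [[206124769, 557205741], [72880893, 197014906]]
... * rho(b^-1) = [[-8, 3], [-3, 1]]  ->  [[-3320615375, 1175580048], [-1174091862, 415657585]]
... * rho(b^-1) = [[-8, 3], [-3, 1]]  ->  [[23038182856, -8786266077], [8145762141, -3106618001]]
tr = 23038182856 + -3106618001 = 19931564855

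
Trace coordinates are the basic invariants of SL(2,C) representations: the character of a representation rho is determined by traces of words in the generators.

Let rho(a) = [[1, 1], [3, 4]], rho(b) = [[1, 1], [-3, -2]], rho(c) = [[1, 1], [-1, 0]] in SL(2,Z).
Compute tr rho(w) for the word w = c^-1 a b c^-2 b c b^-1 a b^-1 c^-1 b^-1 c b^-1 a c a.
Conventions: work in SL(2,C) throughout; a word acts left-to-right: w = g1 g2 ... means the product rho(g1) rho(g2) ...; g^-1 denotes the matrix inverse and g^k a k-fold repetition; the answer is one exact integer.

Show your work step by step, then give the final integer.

rho(c^-1) = [[0, -1], [1, 1]]
... * rho(a) = [[1, 1], [3, 4]]  ->  [[-3, -4], [4, 5]]
... * rho(b) = [[1, 1], [-3, -2]]  ->  [[9, 5], [-11, -6]]
... * rho(c^-1) = [[0, -1], [1, 1]]  ->  [[5, -4], [-6, 5]]
... * rho(c^-1) = [[0, -1], [1, 1]]  ->  [[-4, -9], [5, 11]]
... * rho(b) = [[1, 1], [-3, -2]]  ->  [[23, 14], [-28, -17]]
... * rho(c) = [[1, 1], [-1, 0]]  ->  [[9, 23], [-11, -28]]
... * rho(b^-1) = [[-2, -1], [3, 1]]  ->  [[51, 14], [-62, -17]]
... * rho(a) = [[1, 1], [3, 4]]  ->  [[93, 107], [-113, -130]]
... * rho(b^-1) = [[-2, -1], [3, 1]]  ->  [[135, 14], [-164, -17]]
... * rho(c^-1) = [[0, -1], [1, 1]]  ->  [[14, -121], [-17, 147]]
... * rho(b^-1) = [[-2, -1], [3, 1]]  ->  [[-391, -135], [475, 164]]
... * rho(c) = [[1, 1], [-1, 0]]  ->  [[-256, -391], [311, 475]]
... * rho(b^-1) = [[-2, -1], [3, 1]]  ->  [[-661, -135], [803, 164]]
... * rho(a) = [[1, 1], [3, 4]]  ->  [[-1066, -1201], [1295, 1459]]
... * rho(c) = [[1, 1], [-1, 0]]  ->  [[135, -1066], [-164, 1295]]
... * rho(a) = [[1, 1], [3, 4]]  ->  [[-3063, -4129], [3721, 5016]]
tr = -3063 + 5016 = 1953

1953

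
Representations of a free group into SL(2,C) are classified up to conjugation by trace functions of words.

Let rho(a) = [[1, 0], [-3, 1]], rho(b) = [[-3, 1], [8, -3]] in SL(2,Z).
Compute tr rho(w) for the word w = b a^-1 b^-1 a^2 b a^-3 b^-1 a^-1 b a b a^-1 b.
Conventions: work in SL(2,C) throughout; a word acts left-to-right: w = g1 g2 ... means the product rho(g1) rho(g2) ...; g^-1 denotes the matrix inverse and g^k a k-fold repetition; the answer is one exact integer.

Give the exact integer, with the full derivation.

81198

rho(b) = [[-3, 1], [8, -3]]
... * rho(a^-1) = [[1, 0], [3, 1]]  ->  [[0, 1], [-1, -3]]
... * rho(b^-1) = [[-3, -1], [-8, -3]]  ->  [[-8, -3], [27, 10]]
... * rho(a) = [[1, 0], [-3, 1]]  ->  [[1, -3], [-3, 10]]
... * rho(a) = [[1, 0], [-3, 1]]  ->  [[10, -3], [-33, 10]]
... * rho(b) = [[-3, 1], [8, -3]]  ->  [[-54, 19], [179, -63]]
... * rho(a^-1) = [[1, 0], [3, 1]]  ->  [[3, 19], [-10, -63]]
... * rho(a^-1) = [[1, 0], [3, 1]]  ->  [[60, 19], [-199, -63]]
... * rho(a^-1) = [[1, 0], [3, 1]]  ->  [[117, 19], [-388, -63]]
... * rho(b^-1) = [[-3, -1], [-8, -3]]  ->  [[-503, -174], [1668, 577]]
... * rho(a^-1) = [[1, 0], [3, 1]]  ->  [[-1025, -174], [3399, 577]]
... * rho(b) = [[-3, 1], [8, -3]]  ->  [[1683, -503], [-5581, 1668]]
... * rho(a) = [[1, 0], [-3, 1]]  ->  [[3192, -503], [-10585, 1668]]
... * rho(b) = [[-3, 1], [8, -3]]  ->  [[-13600, 4701], [45099, -15589]]
... * rho(a^-1) = [[1, 0], [3, 1]]  ->  [[503, 4701], [-1668, -15589]]
... * rho(b) = [[-3, 1], [8, -3]]  ->  [[36099, -13600], [-119708, 45099]]
tr = 36099 + 45099 = 81198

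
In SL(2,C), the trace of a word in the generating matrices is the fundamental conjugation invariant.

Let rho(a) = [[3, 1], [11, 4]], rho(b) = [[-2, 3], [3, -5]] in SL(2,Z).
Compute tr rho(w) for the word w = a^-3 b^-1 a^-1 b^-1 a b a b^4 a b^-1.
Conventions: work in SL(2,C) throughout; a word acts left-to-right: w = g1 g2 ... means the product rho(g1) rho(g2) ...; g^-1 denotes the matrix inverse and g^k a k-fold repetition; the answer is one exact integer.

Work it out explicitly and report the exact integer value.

13012386310

rho(a^-1) = [[4, -1], [-11, 3]]
... * rho(a^-1) = [[4, -1], [-11, 3]]  ->  [[27, -7], [-77, 20]]
... * rho(a^-1) = [[4, -1], [-11, 3]]  ->  [[185, -48], [-528, 137]]
... * rho(b^-1) = [[-5, -3], [-3, -2]]  ->  [[-781, -459], [2229, 1310]]
... * rho(a^-1) = [[4, -1], [-11, 3]]  ->  [[1925, -596], [-5494, 1701]]
... * rho(b^-1) = [[-5, -3], [-3, -2]]  ->  [[-7837, -4583], [22367, 13080]]
... * rho(a) = [[3, 1], [11, 4]]  ->  [[-73924, -26169], [210981, 74687]]
... * rho(b) = [[-2, 3], [3, -5]]  ->  [[69341, -90927], [-197901, 259508]]
... * rho(a) = [[3, 1], [11, 4]]  ->  [[-792174, -294367], [2260885, 840131]]
... * rho(b) = [[-2, 3], [3, -5]]  ->  [[701247, -904687], [-2001377, 2582000]]
... * rho(b) = [[-2, 3], [3, -5]]  ->  [[-4116555, 6627176], [11748754, -18914131]]
... * rho(b) = [[-2, 3], [3, -5]]  ->  [[28114638, -45485545], [-80239901, 129816917]]
... * rho(b) = [[-2, 3], [3, -5]]  ->  [[-192685911, 311771639], [549930553, -889804288]]
... * rho(a) = [[3, 1], [11, 4]]  ->  [[2851430296, 1054400645], [-8138055509, -3009286599]]
... * rho(b^-1) = [[-5, -3], [-3, -2]]  ->  [[-17420353415, -10663092178], [49718137342, 30432739725]]
tr = -17420353415 + 30432739725 = 13012386310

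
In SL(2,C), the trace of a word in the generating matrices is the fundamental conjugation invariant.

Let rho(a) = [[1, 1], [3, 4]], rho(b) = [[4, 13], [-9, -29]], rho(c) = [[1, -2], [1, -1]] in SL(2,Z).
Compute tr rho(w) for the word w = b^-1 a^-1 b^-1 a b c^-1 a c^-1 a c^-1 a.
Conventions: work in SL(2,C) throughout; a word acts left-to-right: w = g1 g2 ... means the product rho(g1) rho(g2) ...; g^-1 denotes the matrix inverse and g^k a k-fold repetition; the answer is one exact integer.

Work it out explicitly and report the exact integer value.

rho(b^-1) = [[-29, -13], [9, 4]]
... * rho(a^-1) = [[4, -1], [-3, 1]]  ->  [[-77, 16], [24, -5]]
... * rho(b^-1) = [[-29, -13], [9, 4]]  ->  [[2377, 1065], [-741, -332]]
... * rho(a) = [[1, 1], [3, 4]]  ->  [[5572, 6637], [-1737, -2069]]
... * rho(b) = [[4, 13], [-9, -29]]  ->  [[-37445, -120037], [11673, 37420]]
... * rho(c^-1) = [[-1, 2], [-1, 1]]  ->  [[157482, -194927], [-49093, 60766]]
... * rho(a) = [[1, 1], [3, 4]]  ->  [[-427299, -622226], [133205, 193971]]
... * rho(c^-1) = [[-1, 2], [-1, 1]]  ->  [[1049525, -1476824], [-327176, 460381]]
... * rho(a) = [[1, 1], [3, 4]]  ->  [[-3380947, -4857771], [1053967, 1514348]]
... * rho(c^-1) = [[-1, 2], [-1, 1]]  ->  [[8238718, -11619665], [-2568315, 3622282]]
... * rho(a) = [[1, 1], [3, 4]]  ->  [[-26620277, -38239942], [8298531, 11920813]]
tr = -26620277 + 11920813 = -14699464

-14699464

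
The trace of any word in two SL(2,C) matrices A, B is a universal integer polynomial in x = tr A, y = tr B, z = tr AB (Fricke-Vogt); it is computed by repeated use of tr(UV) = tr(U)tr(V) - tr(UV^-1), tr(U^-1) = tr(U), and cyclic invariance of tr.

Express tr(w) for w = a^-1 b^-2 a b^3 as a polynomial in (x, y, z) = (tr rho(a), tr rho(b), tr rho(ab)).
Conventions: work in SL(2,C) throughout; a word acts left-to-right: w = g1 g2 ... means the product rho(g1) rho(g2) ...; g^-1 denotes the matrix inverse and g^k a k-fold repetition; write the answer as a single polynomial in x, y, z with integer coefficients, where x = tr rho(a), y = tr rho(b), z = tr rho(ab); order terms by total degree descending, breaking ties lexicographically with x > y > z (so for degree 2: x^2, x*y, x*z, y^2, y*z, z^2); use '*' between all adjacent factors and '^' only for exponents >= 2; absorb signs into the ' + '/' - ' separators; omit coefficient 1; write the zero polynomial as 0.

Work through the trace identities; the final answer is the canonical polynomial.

-x*y^4*z + x^2*y^3 + y^5 + y^3*z^2 + x*y^2*z - x^2*y - 5*y^3 - y*z^2 + 5*y

trace(a b^2) = trace(b) * trace(a b) - trace(a) = y*z - x
trace(b^2) = trace(b) * trace(b) - trace(1) = y^2 - 2
trace(b a^2 b) = trace(a) * trace(b^2 a) - trace(b^2) = x*y*z - x^2 - y^2 + 2
trace(b a^2) = trace(a) * trace(b a) - trace(b) = x*z - y
trace(a b^3 a) = trace(b) * trace(b a^2 b) - trace(b a^2) = x*y^2*z - x^2*y - y^3 - x*z + 3*y
trace(a b a b) = trace(b a) * trace(b a) - trace(1)   [split at repeated b] = z^2 - 2
trace(b a b a b) = trace(b) * trace(a b a b) - trace(a b a) = y*z^2 - x*z - y
trace(a b^3 a b) = trace(b) * trace(b a b a b) - trace(b a b a) = y^2*z^2 - x*y*z - y^2 - z^2 + 2
trace(b^-1 a b^3 a) = trace(a b^3 a) * trace(b) - trace(a b^3 a b) = x*y^3*z - x^2*y^2 - y^4 - y^2*z^2 + 4*y^2 + z^2 - 2
trace(a b^3 a^-1 b^-1) = trace(b^-1 a b^3) * trace(a) - trace(b^-1 a b^3 a) = -x*y^3*z + x^2*y^2 + y^4 + y^2*z^2 + x*y*z - x^2 - 4*y^2 - z^2 + 2
trace(b^3) = trace(b) * trace(b^2) - trace(b) = y^3 - 3*y
trace(a^-1 b^-2 a b^3) = trace(a b^3 a^-1 b^-1) * trace(b) - trace(a b^3 a^-1) = -x*y^4*z + x^2*y^3 + y^5 + y^3*z^2 + x*y^2*z - x^2*y - 5*y^3 - y*z^2 + 5*y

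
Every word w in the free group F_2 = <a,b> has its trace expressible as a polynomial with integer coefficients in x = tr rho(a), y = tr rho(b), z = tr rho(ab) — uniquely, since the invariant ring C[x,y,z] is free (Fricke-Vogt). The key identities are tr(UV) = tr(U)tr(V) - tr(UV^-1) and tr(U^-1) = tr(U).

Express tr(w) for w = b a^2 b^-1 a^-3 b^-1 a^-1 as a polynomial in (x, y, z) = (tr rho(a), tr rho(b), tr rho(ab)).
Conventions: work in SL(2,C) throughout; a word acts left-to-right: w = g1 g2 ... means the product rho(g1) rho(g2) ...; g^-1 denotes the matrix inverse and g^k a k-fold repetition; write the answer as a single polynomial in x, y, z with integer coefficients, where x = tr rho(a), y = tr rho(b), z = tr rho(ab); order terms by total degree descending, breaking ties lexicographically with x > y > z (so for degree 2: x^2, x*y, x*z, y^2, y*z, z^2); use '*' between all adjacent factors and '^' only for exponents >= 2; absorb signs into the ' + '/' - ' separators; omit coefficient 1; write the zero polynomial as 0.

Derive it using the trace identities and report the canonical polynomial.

-x^4*y*z^2 + x^5*z + 2*x^3*y^2*z + x^3*z^3 - x^4*y - x^2*y^3 - 5*x^3*z - x*y^2*z - x*z^3 + 4*x^2*y + 5*x*z - y

trace(b a^-1) = trace(b) trace(a) - trace(b a)  (eliminate a^-1) = x*y - z
trace(a^-1 b a^-1) = trace(b a^-1) trace(a) - trace(b)  (eliminate a^-1) = x^2*y - x*z - y
trace(b^2) = trace(b) trace(b) - trace(1)  (reduce the b square) = y^2 - 2
trace(b^2 a) = trace(b) trace(a b) - trace(a)  (reduce the b square) = y*z - x
trace(b a^-1 b) = trace(b^2) trace(a) - trace(b^2 a)  (eliminate a^-1) = x*y^2 - y*z - x
trace(b a b a) = trace(b a) trace(b a) - trace(1)  (split on b) = z^2 - 2
trace(b a^-1 b a) = trace(b a b) trace(a) - trace(b a b a)  (eliminate a^-1) = x*y*z - x^2 - z^2 + 2
trace(a^-1 b a^-1 b) = trace(b a^-1 b) trace(a) - trace(b a^-1 b a)  (eliminate a^-1) = x^2*y^2 - 2*x*y*z + z^2 - 2
trace(a^-1 b^-1 a^-1 b) = trace(a^-1 b a^-1) trace(b) - trace(a^-1 b a^-1 b)  (eliminate b^-1) = x*y*z - y^2 - z^2 + 2
trace(b a^2 b) = trace(a) trace(b^2 a) - trace(b^2)  (reduce the a square) = x*y*z - x^2 - y^2 + 2
trace(b a^2 b a) = trace(a) trace(b a b a) - trace(b a b)  (reduce the a square) = x*z^2 - y*z - x
trace(a^-1 b a^2 b) = trace(b a^2 b) trace(a) - trace(b a^2 b a)  (eliminate a^-1) = x^2*y*z - x^3 - x*y^2 - x*z^2 + y*z + 3*x
trace(b a^2 b a^-2) = trace(a^-1 b a^2 b) trace(a) - trace(a^-1 b a^2 b a)  (eliminate a^-1) = x^3*y*z - x^4 - x^2*y^2 - x^2*z^2 + 4*x^2 + y^2 - 2
trace(b a^2) = trace(a) trace(b a) - trace(b)  (reduce the a square) = x*z - y
trace(a b a^2) = trace(a) trace(b a^2) - trace(b a)  (reduce the a square) = x^2*z - x*y - z
trace(b a b a^2 b) = trace(b) trace(a b a^2 b) - trace(a b a^2)  (reduce the b square) = x*y*z^2 - x^2*z - y^2*z + z
trace(b a b a b a) = trace(a b a b) trace(a b) - trace(b a)  (split on a) = z^3 - 3*z
trace(b a b a b) = trace(b) trace(a b a b) - trace(a b a)  (reduce the b square) = y*z^2 - x*z - y
trace(b a b a^2 b a) = trace(a) trace(b a b a b a) - trace(b a b a b)  (reduce the a square) = x*z^3 - y*z^2 - 2*x*z + y
trace(a^-1 b a b a^2 b) = trace(b a b a^2 b) trace(a) - trace(b a b a^2 b a)  (eliminate a^-1) = x^2*y*z^2 - x^3*z - x*y^2*z - x*z^3 + y*z^2 + 3*x*z - y
trace(a^-2 b a b a^2 b) = trace(a^-1 b a b a^2 b) trace(a) - trace(a^-1 b a b a^2 b a)  (eliminate a^-1) = x^3*y*z^2 - x^4*z - x^2*y^2*z - x^2*z^3 + 4*x^2*z + y^2*z - x*y - z
trace(a b a^2 b a^-3 b) = trace(a^-2 b a b a^2 b) trace(a) - trace(a^-2 b a b a^2 b a)  (eliminate a^-1) = x^4*y*z^2 - x^5*z - x^3*y^2*z - x^3*z^3 - x^2*y*z^2 + 5*x^3*z + 2*x*y^2*z + x*z^3 - x^2*y - y*z^2 - 4*x*z + y
trace(b a^2 b a^-3 b^-1 a) = trace(a b a^2 b a^-3) trace(b) - trace(a b a^2 b a^-3 b)  (eliminate b^-1) = -x^4*y*z^2 + x^5*z + 2*x^3*y^2*z + x^3*z^3 - x^4*y - x^2*y^3 - 5*x^3*z - 2*x*y^2*z - x*z^3 + 5*x^2*y + y^3 + y*z^2 + 4*x*z - 3*y
trace(a^-3 b^-1 a^-1 b a^2 b) = trace(b a^2 b a^-3 b^-1) trace(a) - trace(b a^2 b a^-3 b^-1 a)  (eliminate a^-1) = x^4*y*z^2 - x^5*z - 2*x^3*y^2*z - x^3*z^3 + x^4*y + x^2*y^3 + 5*x^3*z + 2*x*y^2*z + x*z^3 - 4*x^2*y - y^3 - y*z^2 - 5*x*z + 3*y
trace(b a^2 b^-1 a^-3 b^-1 a^-1) = trace(a^-3 b^-1 a^-1 b a^2) trace(b) - trace(a^-3 b^-1 a^-1 b a^2 b)  (eliminate b^-1) = -x^4*y*z^2 + x^5*z + 2*x^3*y^2*z + x^3*z^3 - x^4*y - x^2*y^3 - 5*x^3*z - x*y^2*z - x*z^3 + 4*x^2*y + 5*x*z - y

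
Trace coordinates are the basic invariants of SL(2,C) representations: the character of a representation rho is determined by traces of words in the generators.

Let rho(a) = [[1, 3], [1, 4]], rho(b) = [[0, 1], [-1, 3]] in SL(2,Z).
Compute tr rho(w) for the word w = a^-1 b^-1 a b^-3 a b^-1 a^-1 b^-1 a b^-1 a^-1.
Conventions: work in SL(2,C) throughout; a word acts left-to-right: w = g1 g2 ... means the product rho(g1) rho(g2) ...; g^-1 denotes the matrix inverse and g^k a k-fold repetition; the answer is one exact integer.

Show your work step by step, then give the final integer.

83703

rho(a^-1) = [[4, -3], [-1, 1]]
... * rho(b^-1) = [[3, -1], [1, 0]]  ->  [[9, -4], [-2, 1]]
... * rho(a) = [[1, 3], [1, 4]]  ->  [[5, 11], [-1, -2]]
... * rho(b^-1) = [[3, -1], [1, 0]]  ->  [[26, -5], [-5, 1]]
... * rho(b^-1) = [[3, -1], [1, 0]]  ->  [[73, -26], [-14, 5]]
... * rho(b^-1) = [[3, -1], [1, 0]]  ->  [[193, -73], [-37, 14]]
... * rho(a) = [[1, 3], [1, 4]]  ->  [[120, 287], [-23, -55]]
... * rho(b^-1) = [[3, -1], [1, 0]]  ->  [[647, -120], [-124, 23]]
... * rho(a^-1) = [[4, -3], [-1, 1]]  ->  [[2708, -2061], [-519, 395]]
... * rho(b^-1) = [[3, -1], [1, 0]]  ->  [[6063, -2708], [-1162, 519]]
... * rho(a) = [[1, 3], [1, 4]]  ->  [[3355, 7357], [-643, -1410]]
... * rho(b^-1) = [[3, -1], [1, 0]]  ->  [[17422, -3355], [-3339, 643]]
... * rho(a^-1) = [[4, -3], [-1, 1]]  ->  [[73043, -55621], [-13999, 10660]]
tr = 73043 + 10660 = 83703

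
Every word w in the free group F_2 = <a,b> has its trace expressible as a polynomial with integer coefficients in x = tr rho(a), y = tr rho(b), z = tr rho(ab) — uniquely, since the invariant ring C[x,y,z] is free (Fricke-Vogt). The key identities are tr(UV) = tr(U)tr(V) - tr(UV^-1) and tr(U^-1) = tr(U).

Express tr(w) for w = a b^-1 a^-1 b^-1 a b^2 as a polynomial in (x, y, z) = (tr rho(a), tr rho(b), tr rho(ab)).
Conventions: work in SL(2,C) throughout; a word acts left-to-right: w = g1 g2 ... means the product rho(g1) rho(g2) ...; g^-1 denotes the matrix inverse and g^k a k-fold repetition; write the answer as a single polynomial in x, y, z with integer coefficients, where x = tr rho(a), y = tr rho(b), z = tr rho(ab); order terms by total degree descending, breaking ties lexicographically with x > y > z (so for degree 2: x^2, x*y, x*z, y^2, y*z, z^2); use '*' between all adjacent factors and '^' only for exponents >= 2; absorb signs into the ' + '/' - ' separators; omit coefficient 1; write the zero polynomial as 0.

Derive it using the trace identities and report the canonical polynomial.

trace(a b^2) = trace(b) * trace(a b) - trace(a) = y*z - x
trace(b^2 a b) = trace(b) * trace(a b^2) - trace(a b) = y^2*z - x*y - z
trace(a b a b) = trace(b a) * trace(b a) - trace(1)   [split at repeated b] = z^2 - 2
trace(a b a) = trace(a) * trace(b a) - trace(b) = x*z - y
trace(a b^2 a b) = trace(b) * trace(a b a b) - trace(a b a) = y*z^2 - x*z - y
and trace(b^2) = trace(b) * trace(b) - trace(1) = y^2 - 2
trace(a b^2 a) = trace(a) * trace(b^2 a) - trace(b^2) = x*y*z - x^2 - y^2 + 2
trace(b a b^2 a b) = trace(b) * trace(a b^2 a b) - trace(a b^2 a) = y^2*z^2 - 2*x*y*z + x^2 - 2
and trace(a b a b a b) = trace(a b a b) * trace(a b) - trace(b a)   [split at repeated a] = z^3 - 3*z
trace(a b a b a) = trace(a) * trace(b a b a) - trace(b a b) = x*z^2 - y*z - x
and trace(b a b^2 a b a) = trace(b) * trace(a b a b a b) - trace(a b a b a) = y*z^3 - x*z^2 - 2*y*z + x
next, trace(a b^2 a b a^-1 b) = trace(b a b^2 a b) * trace(a) - trace(b a b^2 a b a) = x*y^2*z^2 - 2*x^2*y*z - y*z^3 + x^3 + x*z^2 + 2*y*z - 3*x
trace(a^-1 b^-1 a b^2 a b) = trace(a b^2 a b a^-1) * trace(b) - trace(a b^2 a b a^-1 b) = -x*y^2*z^2 + 2*x^2*y*z + y^3*z + y*z^3 - x^3 - x*y^2 - x*z^2 - 3*y*z + 3*x
trace(a b^-1 a^-1 b^-1 a b^2) = trace(a^-1 b^-1 a b^2 a) * trace(b) - trace(a^-1 b^-1 a b^2 a b) = x*y^2*z^2 - 2*x^2*y*z - y^3*z - y*z^3 + x^3 + x*y^2 + x*z^2 + 4*y*z - 3*x

x*y^2*z^2 - 2*x^2*y*z - y^3*z - y*z^3 + x^3 + x*y^2 + x*z^2 + 4*y*z - 3*x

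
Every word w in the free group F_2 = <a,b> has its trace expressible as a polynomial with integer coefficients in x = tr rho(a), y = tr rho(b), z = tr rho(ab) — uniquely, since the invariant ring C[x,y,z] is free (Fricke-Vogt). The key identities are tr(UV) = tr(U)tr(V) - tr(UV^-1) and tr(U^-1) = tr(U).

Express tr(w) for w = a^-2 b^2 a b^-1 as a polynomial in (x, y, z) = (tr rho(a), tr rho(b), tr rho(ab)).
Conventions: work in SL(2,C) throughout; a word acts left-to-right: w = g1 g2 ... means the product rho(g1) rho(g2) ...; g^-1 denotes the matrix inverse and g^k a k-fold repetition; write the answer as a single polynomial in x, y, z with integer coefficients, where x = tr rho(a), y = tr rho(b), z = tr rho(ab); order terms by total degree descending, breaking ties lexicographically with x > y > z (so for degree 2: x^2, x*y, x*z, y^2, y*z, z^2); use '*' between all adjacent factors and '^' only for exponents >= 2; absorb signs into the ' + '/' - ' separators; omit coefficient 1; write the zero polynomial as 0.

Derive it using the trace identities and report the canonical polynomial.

-x^2*y^2*z + x^3*y + x*y^3 + x*y*z^2 - 3*x*y - z

tr(b^2) = tr(b) tr(b) - tr(1) = y^2 - 2
use: tr(a b^2) = tr(b) tr(a b) - tr(a) = y*z - x
use: tr(b^2 a b) = tr(b) tr(a b^2) - tr(a b) = y^2*z - x*y - z
tr(a b a b) = tr(a b) tr(a b) - tr(1) = z^2 - 2
use: tr(a b a) = tr(a) tr(b a) - tr(b) = x*z - y
apply: tr(b^2 a b a) = tr(b) tr(a b a b) - tr(a b a) = y*z^2 - x*z - y
apply: tr(a^-1 b^2 a b) = tr(b^2 a b) tr(a) - tr(b^2 a b a) = x*y^2*z - x^2*y - y*z^2 + y
tr(a^-1 b^2 a b^-1) = tr(a^-1 b^2 a) tr(b) - tr(a^-1 b^2 a b) = -x*y^2*z + x^2*y + y^3 + y*z^2 - 3*y
tr(a^-2 b^2 a b^-1) = tr(a^-1 b^2 a b^-1) tr(a) - tr(a^-1 b^2 a b^-1 a) = -x^2*y^2*z + x^3*y + x*y^3 + x*y*z^2 - 3*x*y - z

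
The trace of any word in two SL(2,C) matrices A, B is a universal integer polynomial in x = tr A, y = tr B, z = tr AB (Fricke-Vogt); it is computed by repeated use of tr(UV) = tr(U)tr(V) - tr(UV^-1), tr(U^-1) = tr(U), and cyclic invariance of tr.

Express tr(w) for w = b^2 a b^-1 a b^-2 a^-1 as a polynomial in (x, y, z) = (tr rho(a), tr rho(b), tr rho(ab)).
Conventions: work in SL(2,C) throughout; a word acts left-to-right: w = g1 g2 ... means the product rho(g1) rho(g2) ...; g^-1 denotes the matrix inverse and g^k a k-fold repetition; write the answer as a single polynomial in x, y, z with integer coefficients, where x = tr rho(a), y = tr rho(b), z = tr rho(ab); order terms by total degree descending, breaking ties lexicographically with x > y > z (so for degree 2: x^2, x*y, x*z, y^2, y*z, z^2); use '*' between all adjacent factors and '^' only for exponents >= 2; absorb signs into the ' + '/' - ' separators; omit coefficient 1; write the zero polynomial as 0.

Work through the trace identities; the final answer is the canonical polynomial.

and trace(a^2) = trace(a) * trace(a) - trace(1)   [square of a] = x^2 - 2
trace(b^2 a) = trace(b) * trace(a b) - trace(a)   [square of b] = y*z - x
next, trace(b^2) = trace(b) * trace(b) - trace(1)   [square of b] = y^2 - 2
and trace(b^2 a^2) = trace(a) * trace(b^2 a) - trace(b^2)   [square of a] = x*y*z - x^2 - y^2 + 2
trace(a b^2 a^2) = trace(a) * trace(b^2 a^2) - trace(b^2 a)   [square of a] = x^2*y*z - x^3 - x*y^2 - y*z + 3*x
and trace(a b a b) = trace(b a) * trace(b a) - trace(1)   [split at a repeated b] = z^2 - 2
trace(a b a) = trace(a) * trace(b a) - trace(b)   [square of a] = x*z - y
and trace(b a b^2 a) = trace(b) * trace(a b a b) - trace(a b a)   [square of b] = y*z^2 - x*z - y
and trace(b a b^2) = trace(b) * trace(b a b) - trace(b a)   [square of b] = y^2*z - x*y - z
next, trace(a b^2 a^2 b) = trace(a) * trace(b a b^2 a) - trace(b a b^2)   [square of a] = x*y*z^2 - x^2*z - y^2*z + z
next, trace(b^-1 a b^2 a^2) = trace(a b^2 a^2) * trace(b) - trace(a b^2 a^2 b)   [inverse elimination on b] = x^2*y^2*z - x^3*y - x*y^3 - x*y*z^2 + x^2*z + 3*x*y - z
and trace(b^2 a^2 b^-2 a) = trace(b^-1 a b^2 a^2) * trace(b) - trace(b^-1 a b^2 a^2 b)   [inverse elimination on b] = x^2*y^3*z - x^3*y^2 - x*y^4 - x*y^2*z^2 + x^3 + 4*x*y^2 - 3*x
trace(a b^-2 a^-1 b^2 a) = trace(b^2 a^2 b^-2) * trace(a) - trace(b^2 a^2 b^-2 a)   [inverse elimination on a] = -x^2*y^3*z + x^3*y^2 + x*y^4 + x*y^2*z^2 - 4*x*y^2 + x
trace(b^2 a b a b) = trace(b) * trace(b a b a b) - trace(b a b a)   [square of b] = y^2*z^2 - x*y*z - y^2 - z^2 + 2
trace(a b a b a b) = trace(a b a b) * trace(a b) - trace(b a)   [split at a repeated a] = z^3 - 3*z
trace(a b a b a) = trace(a) * trace(b a b a) - trace(b a b)   [square of a] = x*z^2 - y*z - x
next, trace(b^2 a b a b a) = trace(b) * trace(a b a b a b) - trace(a b a b a)   [square of b] = y*z^3 - x*z^2 - 2*y*z + x
next, trace(a^-1 b^2 a b a b) = trace(b^2 a b a b) * trace(a) - trace(b^2 a b a b a)   [inverse elimination on a] = x*y^2*z^2 - x^2*y*z - y*z^3 - x*y^2 + 2*y*z + x
trace(b^-1 a^-1 b^2 a b a) = trace(a^-1 b^2 a b a) * trace(b) - trace(a^-1 b^2 a b a b)   [inverse elimination on b] = -x*y^2*z^2 + x^2*y*z + y^3*z + y*z^3 - 3*y*z - x
trace(a b^-2 a^-1 b^2 a b) = trace(b^-1 a^-1 b^2 a b a) * trace(b) - trace(b^-1 a^-1 b^2 a b a b)   [inverse elimination on b] = -x*y^3*z^2 + x^2*y^2*z + y^4*z + y^2*z^3 - 4*y^2*z + z
trace(b^2 a b^-1 a b^-2 a^-1) = trace(a b^-2 a^-1 b^2 a) * trace(b) - trace(a b^-2 a^-1 b^2 a b)   [inverse elimination on b] = -x^2*y^4*z + x^3*y^3 + x*y^5 + 2*x*y^3*z^2 - x^2*y^2*z - y^4*z - y^2*z^3 - 4*x*y^3 + 4*y^2*z + x*y - z

-x^2*y^4*z + x^3*y^3 + x*y^5 + 2*x*y^3*z^2 - x^2*y^2*z - y^4*z - y^2*z^3 - 4*x*y^3 + 4*y^2*z + x*y - z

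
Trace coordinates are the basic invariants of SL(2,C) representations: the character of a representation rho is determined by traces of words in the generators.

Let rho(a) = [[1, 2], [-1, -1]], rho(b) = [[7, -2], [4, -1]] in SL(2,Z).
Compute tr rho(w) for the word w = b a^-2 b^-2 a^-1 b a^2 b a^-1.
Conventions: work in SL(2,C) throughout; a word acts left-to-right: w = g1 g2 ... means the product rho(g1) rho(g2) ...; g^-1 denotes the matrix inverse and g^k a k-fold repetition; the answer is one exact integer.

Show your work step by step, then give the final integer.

rho(b) = [[7, -2], [4, -1]]
... * rho(a^-1) = [[-1, -2], [1, 1]]  ->  [[-9, -16], [-5, -9]]
... * rho(a^-1) = [[-1, -2], [1, 1]]  ->  [[-7, 2], [-4, 1]]
... * rho(b^-1) = [[-1, 2], [-4, 7]]  ->  [[-1, 0], [0, -1]]
... * rho(b^-1) = [[-1, 2], [-4, 7]]  ->  [[1, -2], [4, -7]]
... * rho(a^-1) = [[-1, -2], [1, 1]]  ->  [[-3, -4], [-11, -15]]
... * rho(b) = [[7, -2], [4, -1]]  ->  [[-37, 10], [-137, 37]]
... * rho(a) = [[1, 2], [-1, -1]]  ->  [[-47, -84], [-174, -311]]
... * rho(a) = [[1, 2], [-1, -1]]  ->  [[37, -10], [137, -37]]
... * rho(b) = [[7, -2], [4, -1]]  ->  [[219, -64], [811, -237]]
... * rho(a^-1) = [[-1, -2], [1, 1]]  ->  [[-283, -502], [-1048, -1859]]
tr = -283 + -1859 = -2142

-2142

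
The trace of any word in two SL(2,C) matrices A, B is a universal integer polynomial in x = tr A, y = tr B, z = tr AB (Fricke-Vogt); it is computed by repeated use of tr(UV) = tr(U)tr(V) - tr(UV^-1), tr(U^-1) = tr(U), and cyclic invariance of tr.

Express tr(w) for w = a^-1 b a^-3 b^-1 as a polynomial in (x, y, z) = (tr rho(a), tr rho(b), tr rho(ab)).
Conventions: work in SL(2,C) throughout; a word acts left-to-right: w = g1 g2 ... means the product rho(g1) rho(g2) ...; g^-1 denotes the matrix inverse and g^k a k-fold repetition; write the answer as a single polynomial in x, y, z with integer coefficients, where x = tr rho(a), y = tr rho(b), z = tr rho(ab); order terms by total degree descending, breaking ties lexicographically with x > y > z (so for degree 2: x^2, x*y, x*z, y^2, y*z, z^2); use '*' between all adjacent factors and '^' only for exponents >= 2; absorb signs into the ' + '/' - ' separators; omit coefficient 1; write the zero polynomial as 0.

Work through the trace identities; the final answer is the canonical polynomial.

x^3*y*z - x^2*y^2 - x^2*z^2 - x*y*z + x^2 + y^2 + z^2 - 2

trace(a^-1 b) = trace(b) trace(a) - trace(b a) = x*y - z
trace(a^-2 b) = trace(a^-1 b) trace(a) - trace(a^-1 b a) = x^2*y - x*z - y
trace(a^-3 b) = trace(a^-2 b) trace(a) - trace(a^-2 b a) = x^3*y - x^2*z - 2*x*y + z
trace(a^-1 b a^-3) = trace(a^-3 b) trace(a) - trace(a^-3 b a) = x^4*y - x^3*z - 3*x^2*y + 2*x*z + y
trace(b^2) = trace(b) trace(b) - trace(1) = y^2 - 2
trace(b^2 a) = trace(b) trace(a b) - trace(a) = y*z - x
trace(b^2 a^-1) = trace(b^2) trace(a) - trace(b^2 a) = x*y^2 - y*z - x
trace(b a^-2 b) = trace(b^2 a^-1) trace(a) - trace(b^2) = x^2*y^2 - x*y*z - x^2 - y^2 + 2
trace(b a b a) = trace(a b) trace(a b) - trace(1)   [split at repeated a] = z^2 - 2
trace(b a b a^-1) = trace(b a b) trace(a) - trace(b a b a) = x*y*z - x^2 - z^2 + 2
trace(b a^-2 b a) = trace(b a b a^-1) trace(a) - trace(b a b) = x^2*y*z - x^3 - x*z^2 - y*z + 3*x
trace(b a^-1 b a^-2) = trace(b a^-2 b) trace(a) - trace(b a^-2 b a) = x^3*y^2 - 2*x^2*y*z - x*y^2 + x*z^2 + y*z - x
trace(b a^-1 b a^-1) = trace(b a^-1 b) trace(a) - trace(b a^-1 b a) = x^2*y^2 - 2*x*y*z + z^2 - 2
trace(a^-1 b a^-3 b) = trace(b a^-1 b a^-2) trace(a) - trace(b a^-1 b a^-1) = x^4*y^2 - 2*x^3*y*z - 2*x^2*y^2 + x^2*z^2 + 3*x*y*z - x^2 - z^2 + 2
trace(a^-1 b a^-3 b^-1) = trace(a^-1 b a^-3) trace(b) - trace(a^-1 b a^-3 b) = x^3*y*z - x^2*y^2 - x^2*z^2 - x*y*z + x^2 + y^2 + z^2 - 2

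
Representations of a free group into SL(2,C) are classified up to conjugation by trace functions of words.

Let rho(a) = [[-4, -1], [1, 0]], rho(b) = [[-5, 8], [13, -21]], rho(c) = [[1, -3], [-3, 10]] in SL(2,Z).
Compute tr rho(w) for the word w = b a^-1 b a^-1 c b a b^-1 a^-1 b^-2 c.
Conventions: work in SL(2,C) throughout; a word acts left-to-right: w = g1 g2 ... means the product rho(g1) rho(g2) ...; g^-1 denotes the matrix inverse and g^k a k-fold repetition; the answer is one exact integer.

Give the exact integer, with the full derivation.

rho(b) = [[-5, 8], [13, -21]]
... * rho(a^-1) = [[0, 1], [-1, -4]]  ->  [[-8, -37], [21, 97]]
... * rho(b) = [[-5, 8], [13, -21]]  ->  [[-441, 713], [1156, -1869]]
... * rho(a^-1) = [[0, 1], [-1, -4]]  ->  [[-713, -3293], [1869, 8632]]
... * rho(c) = [[1, -3], [-3, 10]]  ->  [[9166, -30791], [-24027, 80713]]
... * rho(b) = [[-5, 8], [13, -21]]  ->  [[-446113, 719939], [1169404, -1887189]]
... * rho(a) = [[-4, -1], [1, 0]]  ->  [[2504391, 446113], [-6564805, -1169404]]
... * rho(b^-1) = [[-21, -8], [-13, -5]]  ->  [[-58391680, -22265693], [153063157, 58365460]]
... * rho(a^-1) = [[0, 1], [-1, -4]]  ->  [[22265693, 30671092], [-58365460, -80398683]]
... * rho(b^-1) = [[-21, -8], [-13, -5]]  ->  [[-866303749, -331481004], [2270857539, 868917095]]
... * rho(b^-1) = [[-21, -8], [-13, -5]]  ->  [[22501631781, 8587835012], [-58983930554, -22511445787]]
... * rho(c) = [[1, -3], [-3, 10]]  ->  [[-3261873255, 18373454777], [8550406807, -48162666208]]
tr = -3261873255 + -48162666208 = -51424539463

-51424539463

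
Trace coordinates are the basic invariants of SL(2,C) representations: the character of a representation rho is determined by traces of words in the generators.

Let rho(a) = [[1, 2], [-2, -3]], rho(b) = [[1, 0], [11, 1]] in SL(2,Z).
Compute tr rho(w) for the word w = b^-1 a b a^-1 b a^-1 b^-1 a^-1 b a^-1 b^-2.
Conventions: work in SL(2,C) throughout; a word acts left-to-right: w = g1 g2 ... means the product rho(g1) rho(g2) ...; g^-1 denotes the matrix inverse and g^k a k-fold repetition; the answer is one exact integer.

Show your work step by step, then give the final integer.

rho(b^-1) = [[1, 0], [-11, 1]]
... * rho(a) = [[1, 2], [-2, -3]]  ->  [[1, 2], [-13, -25]]
... * rho(b) = [[1, 0], [11, 1]]  ->  [[23, 2], [-288, -25]]
... * rho(a^-1) = [[-3, -2], [2, 1]]  ->  [[-65, -44], [814, 551]]
... * rho(b) = [[1, 0], [11, 1]]  ->  [[-549, -44], [6875, 551]]
... * rho(a^-1) = [[-3, -2], [2, 1]]  ->  [[1559, 1054], [-19523, -13199]]
... * rho(b^-1) = [[1, 0], [-11, 1]]  ->  [[-10035, 1054], [125666, -13199]]
... * rho(a^-1) = [[-3, -2], [2, 1]]  ->  [[32213, 21124], [-403396, -264531]]
... * rho(b) = [[1, 0], [11, 1]]  ->  [[264577, 21124], [-3313237, -264531]]
... * rho(a^-1) = [[-3, -2], [2, 1]]  ->  [[-751483, -508030], [9410649, 6361943]]
... * rho(b^-1) = [[1, 0], [-11, 1]]  ->  [[4836847, -508030], [-60570724, 6361943]]
... * rho(b^-1) = [[1, 0], [-11, 1]]  ->  [[10425177, -508030], [-130552097, 6361943]]
tr = 10425177 + 6361943 = 16787120

16787120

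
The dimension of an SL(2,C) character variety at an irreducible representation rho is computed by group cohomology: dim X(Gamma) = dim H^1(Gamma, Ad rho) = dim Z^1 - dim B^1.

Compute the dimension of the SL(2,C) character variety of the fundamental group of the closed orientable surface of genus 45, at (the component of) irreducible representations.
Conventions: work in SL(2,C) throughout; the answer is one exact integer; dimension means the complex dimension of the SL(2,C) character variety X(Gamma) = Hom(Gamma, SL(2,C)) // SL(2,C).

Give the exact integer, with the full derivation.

264

pi_1 of the closed genus-45 surface has 90 generators bound by the single product-of-commutators relator.
Before the relator condition, cocycle space has dim 3*90 = 270.
d_2 is surjective at irreducible rho (its cokernel H^2 is dual to H^0 = 0), so dim Z^1 = 270 - 3 = 267.
Coboundaries contribute dim B^1 = 3 (injective at irreducible rho).
Hence dim X = 267 - 3 = 264.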